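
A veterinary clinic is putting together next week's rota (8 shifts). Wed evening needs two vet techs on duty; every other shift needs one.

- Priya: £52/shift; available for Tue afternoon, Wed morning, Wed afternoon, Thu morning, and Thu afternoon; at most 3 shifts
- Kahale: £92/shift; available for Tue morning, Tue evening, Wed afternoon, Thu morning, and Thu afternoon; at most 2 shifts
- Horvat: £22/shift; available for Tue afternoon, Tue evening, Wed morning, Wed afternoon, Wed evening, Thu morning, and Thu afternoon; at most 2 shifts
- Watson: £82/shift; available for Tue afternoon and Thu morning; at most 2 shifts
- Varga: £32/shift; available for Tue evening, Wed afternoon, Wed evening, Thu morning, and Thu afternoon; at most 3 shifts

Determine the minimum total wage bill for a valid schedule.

Tue morning can only be covered by Kahale, so that assignment is forced.
Wed evening can only be covered by Horvat and Varga, so that assignment is forced.
Picking the cheapest available vet tech for each shift independently would cost £278, but that ignores the shift limits.
An optimal schedule: Tue morning→Kahale, Tue afternoon→Priya, Tue evening→Varga, Wed morning→Horvat, Wed afternoon→Varga, Wed evening→Horvat+Varga, Thu morning→Priya, Thu afternoon→Priya.
Total: 92 + 52 + 32 + 22 + 32 + 22 + 32 + 52 + 52 = £388.

£388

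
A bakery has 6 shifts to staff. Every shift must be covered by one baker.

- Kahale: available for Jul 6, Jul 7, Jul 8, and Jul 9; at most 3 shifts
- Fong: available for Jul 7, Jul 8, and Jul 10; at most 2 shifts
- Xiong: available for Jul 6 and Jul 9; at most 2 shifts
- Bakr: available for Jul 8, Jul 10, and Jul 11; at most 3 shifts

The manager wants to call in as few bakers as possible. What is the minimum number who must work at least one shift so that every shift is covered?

2

6 slots to fill and no one can take more than 3, so at least ⌈6/3⌉ = 2 bakers are needed.
Kahale and Bakr alone can cover everything: Jul 6→Kahale, Jul 7→Kahale, Jul 8→Bakr, Jul 9→Kahale, Jul 10→Bakr, Jul 11→Bakr.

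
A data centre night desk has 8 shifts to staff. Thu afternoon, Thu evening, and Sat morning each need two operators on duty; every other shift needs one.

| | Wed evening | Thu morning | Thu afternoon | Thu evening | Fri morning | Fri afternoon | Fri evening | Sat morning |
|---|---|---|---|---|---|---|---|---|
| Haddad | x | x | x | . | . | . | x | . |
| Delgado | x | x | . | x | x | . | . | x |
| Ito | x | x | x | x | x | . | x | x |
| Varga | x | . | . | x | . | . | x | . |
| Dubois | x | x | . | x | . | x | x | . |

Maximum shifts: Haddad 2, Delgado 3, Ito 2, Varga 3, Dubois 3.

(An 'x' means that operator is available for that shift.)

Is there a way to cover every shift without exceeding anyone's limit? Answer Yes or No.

Yes

Thu afternoon can only be covered by Haddad and Ito, so that assignment is forced.
Fri afternoon can only be covered by Dubois, so that assignment is forced.
Sat morning can only be covered by Delgado and Ito, so that assignment is forced.
One valid schedule: Wed evening→Delgado, Thu morning→Haddad, Thu afternoon→Haddad+Ito, Thu evening→Varga+Dubois, Fri morning→Delgado, Fri afternoon→Dubois, Fri evening→Varga, Sat morning→Delgado+Ito.
Loads: Haddad 2/2, Delgado 3/3, Ito 2/2, Varga 2/3, Dubois 2/3 — all within limits.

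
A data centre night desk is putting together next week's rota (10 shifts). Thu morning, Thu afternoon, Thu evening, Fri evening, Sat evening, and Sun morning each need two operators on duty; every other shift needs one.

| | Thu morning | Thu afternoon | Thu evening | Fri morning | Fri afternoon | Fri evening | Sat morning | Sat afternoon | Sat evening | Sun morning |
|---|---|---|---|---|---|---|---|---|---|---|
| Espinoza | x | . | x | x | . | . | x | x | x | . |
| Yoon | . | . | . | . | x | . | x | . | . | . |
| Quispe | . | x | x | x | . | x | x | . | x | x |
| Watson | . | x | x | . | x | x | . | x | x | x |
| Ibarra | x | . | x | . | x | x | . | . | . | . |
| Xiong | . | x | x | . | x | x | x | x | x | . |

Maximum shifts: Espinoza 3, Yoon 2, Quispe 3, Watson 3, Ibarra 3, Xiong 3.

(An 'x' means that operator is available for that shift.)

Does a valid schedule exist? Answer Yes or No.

Yes

Thu morning can only be covered by Espinoza and Ibarra, so that assignment is forced.
Sun morning can only be covered by Quispe and Watson, so that assignment is forced.
One valid schedule: Thu morning→Espinoza+Ibarra, Thu afternoon→Quispe+Watson, Thu evening→Ibarra+Xiong, Fri morning→Espinoza, Fri afternoon→Yoon, Fri evening→Quispe+Ibarra, Sat morning→Yoon, Sat afternoon→Espinoza, Sat evening→Watson+Xiong, Sun morning→Quispe+Watson.
Loads: Espinoza 3/3, Yoon 2/2, Quispe 3/3, Watson 3/3, Ibarra 3/3, Xiong 2/3 — all within limits.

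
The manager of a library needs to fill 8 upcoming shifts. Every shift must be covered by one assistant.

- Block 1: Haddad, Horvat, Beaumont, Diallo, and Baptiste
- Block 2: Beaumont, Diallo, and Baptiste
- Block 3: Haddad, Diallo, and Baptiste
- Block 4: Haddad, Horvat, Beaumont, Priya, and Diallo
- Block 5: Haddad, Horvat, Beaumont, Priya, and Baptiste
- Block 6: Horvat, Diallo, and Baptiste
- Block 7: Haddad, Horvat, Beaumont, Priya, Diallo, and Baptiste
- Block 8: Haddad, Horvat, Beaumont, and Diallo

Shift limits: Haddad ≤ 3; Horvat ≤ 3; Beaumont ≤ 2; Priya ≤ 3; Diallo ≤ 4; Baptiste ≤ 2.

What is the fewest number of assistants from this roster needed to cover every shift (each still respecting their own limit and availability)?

8 slots to fill and no one can take more than 4, so at least ⌈8/4⌉ = 2 assistants are needed.
Any 2 assistants together have capacity at most 4+3 = 7 < 8 slots, so 2 can never suffice.
Haddad, Horvat, and Beaumont alone can cover everything: Block 1→Haddad, Block 2→Beaumont, Block 3→Haddad, Block 4→Haddad, Block 5→Horvat, Block 6→Horvat, Block 7→Horvat, Block 8→Beaumont.

3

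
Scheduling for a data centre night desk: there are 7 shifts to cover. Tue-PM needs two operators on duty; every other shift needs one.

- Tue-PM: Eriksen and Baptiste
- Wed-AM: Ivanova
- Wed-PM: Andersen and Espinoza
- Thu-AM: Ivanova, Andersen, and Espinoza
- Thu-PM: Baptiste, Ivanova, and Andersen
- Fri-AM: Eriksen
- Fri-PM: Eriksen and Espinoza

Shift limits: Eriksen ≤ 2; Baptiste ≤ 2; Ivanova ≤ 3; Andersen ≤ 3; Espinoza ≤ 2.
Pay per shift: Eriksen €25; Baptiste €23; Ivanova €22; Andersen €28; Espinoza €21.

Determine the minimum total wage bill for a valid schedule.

€181

Tue-PM can only be covered by Eriksen and Baptiste, so that assignment is forced.
Wed-AM can only be covered by Ivanova, so that assignment is forced.
Fri-AM can only be covered by Eriksen, so that assignment is forced.
Picking the cheapest available operator for each shift independently would cost €180, but that ignores the shift limits.
An optimal schedule: Tue-PM→Baptiste+Eriksen, Wed-AM→Ivanova, Wed-PM→Espinoza, Thu-AM→Ivanova, Thu-PM→Ivanova, Fri-AM→Eriksen, Fri-PM→Espinoza.
Total: 23 + 25 + 22 + 21 + 22 + 22 + 25 + 21 = €181.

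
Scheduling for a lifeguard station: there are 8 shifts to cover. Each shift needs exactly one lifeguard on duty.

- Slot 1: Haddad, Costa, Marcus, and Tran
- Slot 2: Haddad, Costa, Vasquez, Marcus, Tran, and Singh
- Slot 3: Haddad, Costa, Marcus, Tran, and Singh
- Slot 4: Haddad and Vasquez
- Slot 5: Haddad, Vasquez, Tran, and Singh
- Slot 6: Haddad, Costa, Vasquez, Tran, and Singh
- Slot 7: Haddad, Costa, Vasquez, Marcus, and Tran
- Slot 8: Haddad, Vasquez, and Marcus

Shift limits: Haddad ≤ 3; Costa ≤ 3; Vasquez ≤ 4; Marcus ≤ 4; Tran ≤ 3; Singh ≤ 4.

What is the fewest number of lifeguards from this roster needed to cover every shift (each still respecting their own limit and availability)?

8 slots to fill and no one can take more than 4, so at least ⌈8/4⌉ = 2 lifeguards are needed.
Vasquez and Marcus alone can cover everything: Slot 1→Marcus, Slot 2→Vasquez, Slot 3→Marcus, Slot 4→Vasquez, Slot 5→Vasquez, Slot 6→Vasquez, Slot 7→Marcus, Slot 8→Marcus.

2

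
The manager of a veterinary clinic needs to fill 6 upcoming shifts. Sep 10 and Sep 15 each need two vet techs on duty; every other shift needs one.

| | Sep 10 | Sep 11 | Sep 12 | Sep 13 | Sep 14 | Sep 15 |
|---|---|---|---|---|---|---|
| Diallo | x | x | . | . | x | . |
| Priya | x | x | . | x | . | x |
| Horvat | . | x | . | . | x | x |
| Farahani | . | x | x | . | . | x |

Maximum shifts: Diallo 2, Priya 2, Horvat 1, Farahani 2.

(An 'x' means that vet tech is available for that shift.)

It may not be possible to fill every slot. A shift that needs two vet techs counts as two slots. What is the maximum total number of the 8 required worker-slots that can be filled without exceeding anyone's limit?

Total capacity across all vet techs is 2+2+1+2 = 7, and 8 slots are needed, so at most 7 can be filled.
An assignment achieving 7: Sep 10→Diallo+Priya, Sep 12→Farahani, Sep 13→Priya, Sep 14→Diallo, Sep 15→Horvat+Farahani.
Loads: Diallo 2/2, Priya 2/2, Horvat 1/1, Farahani 2/2.

7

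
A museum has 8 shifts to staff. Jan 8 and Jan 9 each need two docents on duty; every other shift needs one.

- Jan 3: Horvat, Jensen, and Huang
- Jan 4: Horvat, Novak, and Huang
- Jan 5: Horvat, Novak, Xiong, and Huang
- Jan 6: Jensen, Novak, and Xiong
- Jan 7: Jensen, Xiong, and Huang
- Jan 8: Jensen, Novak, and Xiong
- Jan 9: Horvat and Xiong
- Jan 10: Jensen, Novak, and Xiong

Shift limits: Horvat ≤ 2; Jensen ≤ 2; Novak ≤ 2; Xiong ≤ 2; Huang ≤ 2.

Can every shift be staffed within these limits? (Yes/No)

Yes

Jan 9 can only be covered by Horvat and Xiong, so that assignment is forced.
One valid schedule: Jan 3→Horvat, Jan 4→Novak, Jan 5→Huang, Jan 6→Jensen, Jan 7→Huang, Jan 8→Jensen+Novak, Jan 9→Horvat+Xiong, Jan 10→Xiong.
Loads: Horvat 2/2, Jensen 2/2, Novak 2/2, Xiong 2/2, Huang 2/2 — all within limits.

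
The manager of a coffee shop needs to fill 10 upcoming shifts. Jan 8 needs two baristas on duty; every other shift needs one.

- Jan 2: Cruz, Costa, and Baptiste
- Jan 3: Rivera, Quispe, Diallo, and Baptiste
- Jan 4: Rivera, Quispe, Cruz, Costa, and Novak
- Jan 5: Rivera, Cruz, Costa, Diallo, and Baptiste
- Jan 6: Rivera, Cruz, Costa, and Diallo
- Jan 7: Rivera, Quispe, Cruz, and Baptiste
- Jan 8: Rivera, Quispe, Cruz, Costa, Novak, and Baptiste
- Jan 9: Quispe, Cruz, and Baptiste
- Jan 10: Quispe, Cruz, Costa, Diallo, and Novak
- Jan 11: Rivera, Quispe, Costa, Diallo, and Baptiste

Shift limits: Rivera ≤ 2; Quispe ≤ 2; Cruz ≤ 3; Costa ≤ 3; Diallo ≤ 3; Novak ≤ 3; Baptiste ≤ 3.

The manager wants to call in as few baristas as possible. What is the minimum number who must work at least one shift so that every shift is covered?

11 slots to fill and no one can take more than 3, so at least ⌈11/3⌉ = 4 baristas are needed.
Rivera, Cruz, Costa, and Diallo alone can cover everything: Jan 2→Cruz, Jan 3→Rivera, Jan 4→Costa, Jan 5→Diallo, Jan 6→Diallo, Jan 7→Rivera, Jan 8→Cruz+Costa, Jan 9→Cruz, Jan 10→Costa, Jan 11→Diallo.

4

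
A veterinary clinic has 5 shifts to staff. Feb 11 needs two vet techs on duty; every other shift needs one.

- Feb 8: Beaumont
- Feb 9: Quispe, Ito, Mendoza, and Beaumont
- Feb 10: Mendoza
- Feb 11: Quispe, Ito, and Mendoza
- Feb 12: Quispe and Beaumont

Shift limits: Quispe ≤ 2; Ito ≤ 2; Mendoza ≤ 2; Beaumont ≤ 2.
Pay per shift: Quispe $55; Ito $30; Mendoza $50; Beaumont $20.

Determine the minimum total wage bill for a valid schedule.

$200

Feb 8 can only be covered by Beaumont, so that assignment is forced.
Feb 10 can only be covered by Mendoza, so that assignment is forced.
Picking the cheapest available vet tech for each shift independently would cost $190, but that ignores the shift limits.
An optimal schedule: Feb 8→Beaumont, Feb 9→Ito, Feb 10→Mendoza, Feb 11→Ito+Mendoza, Feb 12→Beaumont.
Total: 20 + 30 + 50 + 30 + 50 + 20 = $200.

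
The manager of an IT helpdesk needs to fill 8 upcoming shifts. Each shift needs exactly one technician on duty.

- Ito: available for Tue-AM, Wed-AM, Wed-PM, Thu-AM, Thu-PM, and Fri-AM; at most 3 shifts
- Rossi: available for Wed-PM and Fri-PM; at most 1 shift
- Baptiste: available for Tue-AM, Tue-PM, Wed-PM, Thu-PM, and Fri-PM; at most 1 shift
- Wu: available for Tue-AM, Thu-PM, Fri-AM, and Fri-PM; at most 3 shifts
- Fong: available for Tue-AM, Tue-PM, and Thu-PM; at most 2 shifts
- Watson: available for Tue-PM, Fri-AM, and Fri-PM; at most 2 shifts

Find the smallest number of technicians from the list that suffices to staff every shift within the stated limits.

3

8 slots to fill and no one can take more than 3, so at least ⌈8/3⌉ = 3 technicians are needed.
Ito, Wu, and Fong alone can cover everything: Tue-AM→Wu, Tue-PM→Fong, Wed-AM→Ito, Wed-PM→Ito, Thu-AM→Ito, Thu-PM→Fong, Fri-AM→Wu, Fri-PM→Wu.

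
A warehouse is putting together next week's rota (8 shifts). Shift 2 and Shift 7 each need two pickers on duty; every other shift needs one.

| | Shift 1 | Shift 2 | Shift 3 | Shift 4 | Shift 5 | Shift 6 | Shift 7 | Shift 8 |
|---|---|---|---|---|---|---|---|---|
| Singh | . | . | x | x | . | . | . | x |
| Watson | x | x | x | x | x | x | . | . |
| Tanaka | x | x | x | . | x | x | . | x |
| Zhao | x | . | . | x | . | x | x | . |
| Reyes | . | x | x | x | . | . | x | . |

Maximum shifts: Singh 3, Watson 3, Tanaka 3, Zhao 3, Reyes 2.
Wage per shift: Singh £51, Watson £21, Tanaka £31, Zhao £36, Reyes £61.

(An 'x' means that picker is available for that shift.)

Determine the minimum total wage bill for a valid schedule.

£325

Shift 7 can only be covered by Zhao and Reyes, so that assignment is forced.
Picking the cheapest available picker for each shift independently would cost £285, but that ignores the shift limits.
An optimal schedule: Shift 1→Watson, Shift 2→Watson+Tanaka, Shift 3→Tanaka, Shift 4→Zhao, Shift 5→Watson, Shift 6→Zhao, Shift 7→Zhao+Reyes, Shift 8→Tanaka.
Total: 21 + 21 + 31 + 31 + 36 + 21 + 36 + 36 + 61 + 31 = £325.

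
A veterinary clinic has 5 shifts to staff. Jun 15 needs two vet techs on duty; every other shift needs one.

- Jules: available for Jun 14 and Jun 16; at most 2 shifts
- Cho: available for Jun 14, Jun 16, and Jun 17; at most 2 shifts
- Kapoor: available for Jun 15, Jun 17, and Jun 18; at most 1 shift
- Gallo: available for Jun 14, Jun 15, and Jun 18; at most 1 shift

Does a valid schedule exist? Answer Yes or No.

Total capacity is 6 and 6 slots are needed, so capacity alone doesn't rule it out.
Shifts {Jun 15, Jun 18} need 3 worker-slots in total, but the vet techs available for any of those shifts (Kapoor and Gallo) can supply at most 2 among them. So no valid schedule exists.

No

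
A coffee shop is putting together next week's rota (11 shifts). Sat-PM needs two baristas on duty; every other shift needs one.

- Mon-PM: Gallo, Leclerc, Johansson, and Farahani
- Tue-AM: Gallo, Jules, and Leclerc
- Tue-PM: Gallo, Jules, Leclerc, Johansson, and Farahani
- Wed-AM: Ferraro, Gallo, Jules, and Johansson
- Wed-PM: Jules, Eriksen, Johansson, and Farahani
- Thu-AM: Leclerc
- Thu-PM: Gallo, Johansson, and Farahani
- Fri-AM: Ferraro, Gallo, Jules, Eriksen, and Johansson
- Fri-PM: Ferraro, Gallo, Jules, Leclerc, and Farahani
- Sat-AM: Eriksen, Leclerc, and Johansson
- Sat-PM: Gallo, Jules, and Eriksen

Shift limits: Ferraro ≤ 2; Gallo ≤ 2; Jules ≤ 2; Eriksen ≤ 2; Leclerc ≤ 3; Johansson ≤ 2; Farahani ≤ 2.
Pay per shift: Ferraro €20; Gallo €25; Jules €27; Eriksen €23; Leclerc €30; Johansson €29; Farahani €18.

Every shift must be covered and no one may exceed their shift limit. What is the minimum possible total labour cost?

Thu-AM can only be covered by Leclerc, so that assignment is forced.
Picking the cheapest available barista for each shift independently would cost €256, but that ignores the shift limits.
An optimal schedule: Mon-PM→Farahani, Tue-AM→Gallo, Tue-PM→Jules, Wed-AM→Ferraro, Wed-PM→Jules, Thu-AM→Leclerc, Thu-PM→Farahani, Fri-AM→Johansson, Fri-PM→Ferraro, Sat-AM→Eriksen, Sat-PM→Eriksen+Gallo.
Total: 18 + 25 + 27 + 20 + 27 + 30 + 18 + 29 + 20 + 23 + 23 + 25 = €285.

€285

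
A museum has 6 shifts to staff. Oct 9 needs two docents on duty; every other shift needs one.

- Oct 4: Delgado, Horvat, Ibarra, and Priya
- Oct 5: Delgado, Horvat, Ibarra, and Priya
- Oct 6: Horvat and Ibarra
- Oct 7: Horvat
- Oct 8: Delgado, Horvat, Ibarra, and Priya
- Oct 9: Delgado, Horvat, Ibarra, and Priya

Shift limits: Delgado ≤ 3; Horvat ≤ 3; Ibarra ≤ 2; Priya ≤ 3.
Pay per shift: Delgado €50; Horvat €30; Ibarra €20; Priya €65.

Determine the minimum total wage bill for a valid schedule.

€230

Oct 7 can only be covered by Horvat, so that assignment is forced.
Picking the cheapest available docent for each shift independently would cost €160, but that ignores the shift limits.
An optimal schedule: Oct 4→Ibarra, Oct 5→Horvat, Oct 6→Ibarra, Oct 7→Horvat, Oct 8→Delgado, Oct 9→Horvat+Delgado.
Total: 20 + 30 + 20 + 30 + 50 + 30 + 50 = €230.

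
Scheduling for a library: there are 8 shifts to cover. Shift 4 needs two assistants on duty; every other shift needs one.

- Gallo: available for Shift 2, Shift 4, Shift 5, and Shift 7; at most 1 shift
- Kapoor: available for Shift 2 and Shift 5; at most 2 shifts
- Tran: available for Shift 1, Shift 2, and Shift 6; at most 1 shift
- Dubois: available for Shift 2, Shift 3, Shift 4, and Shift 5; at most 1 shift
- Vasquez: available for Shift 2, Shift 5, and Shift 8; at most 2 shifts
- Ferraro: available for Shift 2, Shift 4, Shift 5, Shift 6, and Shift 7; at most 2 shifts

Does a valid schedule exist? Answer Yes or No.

No

Total capacity is 9 and 9 slots are needed, so capacity alone doesn't rule it out.
Shifts {Shift 1, Shift 3, Shift 4, Shift 6, Shift 7} need 6 worker-slots in total, but the assistants available for any of those shifts (Gallo, Tran, Dubois, and Ferraro) can supply at most 5 among them. So no valid schedule exists.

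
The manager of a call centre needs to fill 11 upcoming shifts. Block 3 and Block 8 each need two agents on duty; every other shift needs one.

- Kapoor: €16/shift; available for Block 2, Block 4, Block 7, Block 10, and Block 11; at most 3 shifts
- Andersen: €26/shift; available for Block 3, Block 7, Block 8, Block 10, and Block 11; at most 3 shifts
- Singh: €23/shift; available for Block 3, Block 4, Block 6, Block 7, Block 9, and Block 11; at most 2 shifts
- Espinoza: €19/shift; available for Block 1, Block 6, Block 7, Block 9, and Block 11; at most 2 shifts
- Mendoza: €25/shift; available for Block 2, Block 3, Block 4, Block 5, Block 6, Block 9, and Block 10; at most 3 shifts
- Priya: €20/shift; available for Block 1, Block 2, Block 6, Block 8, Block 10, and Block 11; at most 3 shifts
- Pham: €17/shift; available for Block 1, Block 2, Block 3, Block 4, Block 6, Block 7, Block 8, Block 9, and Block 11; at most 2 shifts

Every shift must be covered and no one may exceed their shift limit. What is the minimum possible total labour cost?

Block 5 can only be covered by Mendoza, so that assignment is forced.
Picking the cheapest available agent for each shift independently would cost €233, but that ignores the shift limits.
An optimal schedule: Block 1→Espinoza, Block 2→Kapoor, Block 3→Pham+Singh, Block 4→Kapoor, Block 5→Mendoza, Block 6→Priya, Block 7→Singh, Block 8→Pham+Priya, Block 9→Espinoza, Block 10→Kapoor, Block 11→Priya.
Total: 19 + 16 + 17 + 23 + 16 + 25 + 20 + 23 + 17 + 20 + 19 + 16 + 20 = €251.

€251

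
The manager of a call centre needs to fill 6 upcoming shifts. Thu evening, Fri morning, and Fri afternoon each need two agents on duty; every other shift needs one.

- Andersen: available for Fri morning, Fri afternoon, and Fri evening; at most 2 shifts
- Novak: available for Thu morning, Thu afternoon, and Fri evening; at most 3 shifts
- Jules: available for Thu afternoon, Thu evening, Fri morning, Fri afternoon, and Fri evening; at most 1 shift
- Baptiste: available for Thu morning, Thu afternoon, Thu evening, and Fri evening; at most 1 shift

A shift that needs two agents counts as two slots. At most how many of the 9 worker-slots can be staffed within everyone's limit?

Total capacity across all agents is 2+3+1+1 = 7, and 9 slots are needed, so at most 7 can be filled.
An assignment achieving 7: Thu morning→Novak, Thu afternoon→Novak, Thu evening→Jules+Baptiste, Fri morning→Andersen, Fri afternoon→Andersen, Fri evening→Novak.
Loads: Andersen 2/2, Novak 3/3, Jules 1/1, Baptiste 1/1.

7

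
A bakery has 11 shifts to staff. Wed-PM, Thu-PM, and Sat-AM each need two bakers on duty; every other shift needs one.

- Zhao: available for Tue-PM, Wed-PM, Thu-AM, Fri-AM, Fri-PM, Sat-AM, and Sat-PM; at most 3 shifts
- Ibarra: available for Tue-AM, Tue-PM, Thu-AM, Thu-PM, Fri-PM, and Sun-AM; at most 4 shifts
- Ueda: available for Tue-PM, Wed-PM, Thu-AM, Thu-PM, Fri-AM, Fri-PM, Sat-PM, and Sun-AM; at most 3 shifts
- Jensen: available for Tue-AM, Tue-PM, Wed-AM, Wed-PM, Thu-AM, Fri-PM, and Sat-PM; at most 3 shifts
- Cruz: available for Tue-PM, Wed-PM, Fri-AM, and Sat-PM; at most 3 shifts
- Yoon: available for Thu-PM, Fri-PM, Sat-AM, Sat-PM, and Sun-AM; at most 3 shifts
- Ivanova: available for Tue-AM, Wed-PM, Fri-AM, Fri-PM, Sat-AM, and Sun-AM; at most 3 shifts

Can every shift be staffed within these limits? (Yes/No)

Yes

Wed-AM can only be covered by Jensen, so that assignment is forced.
One valid schedule: Tue-AM→Ibarra, Tue-PM→Ibarra, Wed-AM→Jensen, Wed-PM→Jensen+Cruz, Thu-AM→Zhao, Thu-PM→Ibarra+Ueda, Fri-AM→Zhao, Fri-PM→Ueda, Sat-AM→Zhao+Yoon, Sat-PM→Ueda, Sun-AM→Ibarra.
Loads: Zhao 3/3, Ibarra 4/4, Ueda 3/3, Jensen 2/3, Cruz 1/3, Yoon 1/3, Ivanova 0/3 — all within limits.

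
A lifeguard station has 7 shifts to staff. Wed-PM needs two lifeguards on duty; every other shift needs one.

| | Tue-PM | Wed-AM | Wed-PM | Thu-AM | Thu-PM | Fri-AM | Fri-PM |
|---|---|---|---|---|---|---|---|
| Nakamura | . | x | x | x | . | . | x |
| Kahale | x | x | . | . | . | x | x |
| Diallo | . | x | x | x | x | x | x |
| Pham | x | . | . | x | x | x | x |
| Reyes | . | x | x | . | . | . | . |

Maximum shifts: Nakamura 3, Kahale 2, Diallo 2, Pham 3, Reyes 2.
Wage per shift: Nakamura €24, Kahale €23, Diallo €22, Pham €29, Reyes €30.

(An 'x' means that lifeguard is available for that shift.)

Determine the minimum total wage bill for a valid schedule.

Picking the cheapest available lifeguard for each shift independently would cost €179, but that ignores the shift limits.
An optimal schedule: Tue-PM→Kahale, Wed-AM→Nakamura, Wed-PM→Nakamura+Diallo, Thu-AM→Nakamura, Thu-PM→Diallo, Fri-AM→Kahale, Fri-PM→Pham.
Total: 23 + 24 + 24 + 22 + 24 + 22 + 23 + 29 = €191.

€191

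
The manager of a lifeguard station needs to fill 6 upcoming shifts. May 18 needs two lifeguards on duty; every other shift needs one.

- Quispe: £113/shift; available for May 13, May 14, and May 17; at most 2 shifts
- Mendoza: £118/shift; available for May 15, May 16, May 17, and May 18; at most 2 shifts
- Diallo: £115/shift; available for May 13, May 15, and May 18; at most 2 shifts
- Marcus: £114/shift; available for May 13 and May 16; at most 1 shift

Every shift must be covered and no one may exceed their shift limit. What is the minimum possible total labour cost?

£806

May 14 can only be covered by Quispe, so that assignment is forced.
May 18 can only be covered by Mendoza and Diallo, so that assignment is forced.
Picking the cheapest available lifeguard for each shift independently would cost £801, but that ignores the shift limits.
An optimal schedule: May 13→Diallo, May 14→Quispe, May 15→Mendoza, May 16→Marcus, May 17→Quispe, May 18→Mendoza+Diallo.
Total: 115 + 113 + 118 + 114 + 113 + 118 + 115 = £806.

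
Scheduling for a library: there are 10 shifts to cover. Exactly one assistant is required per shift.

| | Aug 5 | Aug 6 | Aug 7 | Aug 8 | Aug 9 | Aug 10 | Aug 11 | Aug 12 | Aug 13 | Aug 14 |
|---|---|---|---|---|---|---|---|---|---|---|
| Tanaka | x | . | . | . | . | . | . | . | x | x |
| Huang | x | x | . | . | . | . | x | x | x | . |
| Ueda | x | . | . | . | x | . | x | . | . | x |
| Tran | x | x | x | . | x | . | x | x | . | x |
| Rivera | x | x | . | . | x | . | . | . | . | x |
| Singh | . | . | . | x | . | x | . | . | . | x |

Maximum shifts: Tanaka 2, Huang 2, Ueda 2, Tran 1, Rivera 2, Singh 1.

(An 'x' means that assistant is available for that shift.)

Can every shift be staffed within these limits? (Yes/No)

No

Total capacity is 10 and 10 slots are needed, so capacity alone doesn't rule it out.
Shifts {Aug 8, Aug 10} need 2 worker-slots in total, but the assistants available for any of those shifts (Singh) can supply at most 1 among them. So no valid schedule exists.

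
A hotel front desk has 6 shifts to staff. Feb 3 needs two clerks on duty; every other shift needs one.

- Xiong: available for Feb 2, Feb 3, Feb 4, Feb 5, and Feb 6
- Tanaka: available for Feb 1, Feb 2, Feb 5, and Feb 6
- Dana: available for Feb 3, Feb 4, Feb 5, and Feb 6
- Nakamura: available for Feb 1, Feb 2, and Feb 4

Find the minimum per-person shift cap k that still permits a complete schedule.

With 4 clerks and 7 worker-slots to fill, someone must work at least ⌈7/4⌉ = 2 shifts, so k ≥ 2.
k = 2 works: Feb 1→Tanaka, Feb 2→Xiong, Feb 3→Xiong+Dana, Feb 4→Nakamura, Feb 5→Tanaka, Feb 6→Dana.
Loads: Xiong 2, Tanaka 2, Dana 2, Nakamura 1 — all ≤ 2.

2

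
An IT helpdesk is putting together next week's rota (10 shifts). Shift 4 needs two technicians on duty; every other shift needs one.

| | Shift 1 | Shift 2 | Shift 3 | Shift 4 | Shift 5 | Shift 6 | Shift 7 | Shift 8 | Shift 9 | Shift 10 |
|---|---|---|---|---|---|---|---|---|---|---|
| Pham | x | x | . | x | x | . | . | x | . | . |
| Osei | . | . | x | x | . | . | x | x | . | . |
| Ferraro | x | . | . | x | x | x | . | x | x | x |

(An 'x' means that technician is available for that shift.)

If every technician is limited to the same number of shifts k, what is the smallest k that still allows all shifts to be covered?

With 3 technicians and 11 worker-slots to fill, someone must work at least ⌈11/3⌉ = 4 shifts, so k ≥ 4.
k = 4 works: Shift 1→Pham, Shift 2→Pham, Shift 3→Osei, Shift 4→Pham+Osei, Shift 5→Pham, Shift 6→Ferraro, Shift 7→Osei, Shift 8→Osei, Shift 9→Ferraro, Shift 10→Ferraro.
Loads: Pham 4, Osei 4, Ferraro 3 — all ≤ 4.

4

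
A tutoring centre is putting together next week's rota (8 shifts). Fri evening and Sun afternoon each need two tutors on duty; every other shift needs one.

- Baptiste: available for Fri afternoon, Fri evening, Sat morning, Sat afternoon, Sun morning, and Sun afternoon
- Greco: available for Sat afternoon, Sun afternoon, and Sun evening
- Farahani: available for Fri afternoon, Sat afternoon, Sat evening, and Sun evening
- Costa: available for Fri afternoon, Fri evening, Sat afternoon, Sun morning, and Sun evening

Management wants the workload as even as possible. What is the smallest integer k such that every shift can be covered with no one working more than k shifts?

With 4 tutors and 10 worker-slots to fill, someone must work at least ⌈10/4⌉ = 3 shifts, so k ≥ 3.
k = 3 works: Fri afternoon→Farahani, Fri evening→Baptiste+Costa, Sat morning→Baptiste, Sat afternoon→Greco, Sat evening→Farahani, Sun morning→Costa, Sun afternoon→Baptiste+Greco, Sun evening→Greco.
Loads: Baptiste 3, Greco 3, Farahani 2, Costa 2 — all ≤ 3.

3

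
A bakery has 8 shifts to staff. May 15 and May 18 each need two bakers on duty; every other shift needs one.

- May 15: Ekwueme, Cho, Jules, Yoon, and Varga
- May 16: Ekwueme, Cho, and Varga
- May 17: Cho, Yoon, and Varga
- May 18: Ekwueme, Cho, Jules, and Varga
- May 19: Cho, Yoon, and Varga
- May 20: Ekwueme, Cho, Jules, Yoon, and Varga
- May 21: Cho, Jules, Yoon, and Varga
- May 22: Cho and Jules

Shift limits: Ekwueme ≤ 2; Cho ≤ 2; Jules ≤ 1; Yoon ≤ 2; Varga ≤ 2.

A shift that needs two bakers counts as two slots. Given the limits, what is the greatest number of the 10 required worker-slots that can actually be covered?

Total capacity across all bakers is 2+2+1+2+2 = 9, and 10 slots are needed, so at most 9 can be filled.
An assignment achieving 9: May 15→Varga, May 16→Ekwueme, May 17→Cho, May 18→Ekwueme+Jules, May 19→Yoon, May 20→Varga, May 21→Yoon, May 22→Cho.
Loads: Ekwueme 2/2, Cho 2/2, Jules 1/1, Yoon 2/2, Varga 2/2.

9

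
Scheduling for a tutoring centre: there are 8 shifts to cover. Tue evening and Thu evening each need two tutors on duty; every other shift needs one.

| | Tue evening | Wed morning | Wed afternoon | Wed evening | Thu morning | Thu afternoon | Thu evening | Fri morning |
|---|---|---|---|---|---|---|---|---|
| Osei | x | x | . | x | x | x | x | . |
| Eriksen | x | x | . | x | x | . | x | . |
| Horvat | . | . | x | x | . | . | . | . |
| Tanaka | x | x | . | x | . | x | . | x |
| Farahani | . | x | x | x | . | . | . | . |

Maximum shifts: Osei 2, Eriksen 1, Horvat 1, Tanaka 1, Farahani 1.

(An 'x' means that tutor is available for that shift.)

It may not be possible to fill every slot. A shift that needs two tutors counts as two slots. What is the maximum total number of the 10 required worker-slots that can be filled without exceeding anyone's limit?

6

Total capacity across all tutors is 2+1+1+1+1 = 6, and 10 slots are needed, so at most 6 can be filled.
An assignment achieving 6: Wed morning→Farahani, Wed afternoon→Horvat, Thu morning→Osei, Thu afternoon→Osei, Thu evening→Eriksen, Fri morning→Tanaka.
Loads: Osei 2/2, Eriksen 1/1, Horvat 1/1, Tanaka 1/1, Farahani 1/1.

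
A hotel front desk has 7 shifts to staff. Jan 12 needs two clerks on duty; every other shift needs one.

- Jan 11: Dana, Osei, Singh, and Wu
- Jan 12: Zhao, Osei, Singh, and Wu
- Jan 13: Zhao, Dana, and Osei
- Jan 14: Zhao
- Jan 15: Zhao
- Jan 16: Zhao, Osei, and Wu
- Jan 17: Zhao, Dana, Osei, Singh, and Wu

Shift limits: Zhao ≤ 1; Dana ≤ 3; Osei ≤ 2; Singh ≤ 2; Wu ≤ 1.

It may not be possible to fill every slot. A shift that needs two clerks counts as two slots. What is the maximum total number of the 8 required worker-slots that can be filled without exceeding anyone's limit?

7

Total capacity across all clerks is 1+3+2+2+1 = 9, and 8 slots are needed, so at most 8 can be filled.
Shifts {Jan 14, Jan 15} need 2 slots but only Zhao are available for them, supplying at most 1 — so at least 1 slot must go unfilled.
An assignment achieving 7: Jan 11→Dana, Jan 12→Osei+Singh, Jan 13→Dana, Jan 14→Zhao, Jan 16→Osei, Jan 17→Dana.
Loads: Zhao 1/1, Dana 3/3, Osei 2/2, Singh 1/2, Wu 0/1.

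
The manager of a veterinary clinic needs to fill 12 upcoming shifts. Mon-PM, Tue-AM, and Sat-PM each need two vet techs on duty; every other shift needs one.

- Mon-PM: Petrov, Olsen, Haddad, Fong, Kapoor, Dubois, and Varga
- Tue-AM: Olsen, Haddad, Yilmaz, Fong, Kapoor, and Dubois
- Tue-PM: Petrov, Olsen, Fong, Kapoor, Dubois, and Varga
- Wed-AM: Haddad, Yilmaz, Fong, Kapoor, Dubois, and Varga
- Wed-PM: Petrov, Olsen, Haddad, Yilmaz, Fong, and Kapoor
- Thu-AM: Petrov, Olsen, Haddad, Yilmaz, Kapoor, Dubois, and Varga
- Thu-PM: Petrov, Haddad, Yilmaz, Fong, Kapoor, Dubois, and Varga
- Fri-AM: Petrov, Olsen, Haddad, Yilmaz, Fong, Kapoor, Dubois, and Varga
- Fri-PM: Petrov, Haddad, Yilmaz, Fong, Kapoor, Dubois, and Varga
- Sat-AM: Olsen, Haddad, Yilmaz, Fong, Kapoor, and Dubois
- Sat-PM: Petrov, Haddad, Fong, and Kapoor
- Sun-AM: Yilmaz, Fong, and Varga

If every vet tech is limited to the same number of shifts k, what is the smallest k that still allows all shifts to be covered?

With 8 vet techs and 15 worker-slots to fill, someone must work at least ⌈15/8⌉ = 2 shifts, so k ≥ 2.
k = 2 works: Mon-PM→Dubois+Varga, Tue-AM→Kapoor+Dubois, Tue-PM→Petrov, Wed-AM→Haddad, Wed-PM→Petrov, Thu-AM→Olsen, Thu-PM→Yilmaz, Fri-AM→Kapoor, Fri-PM→Fong, Sat-AM→Olsen, Sat-PM→Haddad+Fong, Sun-AM→Yilmaz.
Loads: Petrov 2, Olsen 2, Haddad 2, Yilmaz 2, Fong 2, Kapoor 2, Dubois 2, Varga 1 — all ≤ 2.

2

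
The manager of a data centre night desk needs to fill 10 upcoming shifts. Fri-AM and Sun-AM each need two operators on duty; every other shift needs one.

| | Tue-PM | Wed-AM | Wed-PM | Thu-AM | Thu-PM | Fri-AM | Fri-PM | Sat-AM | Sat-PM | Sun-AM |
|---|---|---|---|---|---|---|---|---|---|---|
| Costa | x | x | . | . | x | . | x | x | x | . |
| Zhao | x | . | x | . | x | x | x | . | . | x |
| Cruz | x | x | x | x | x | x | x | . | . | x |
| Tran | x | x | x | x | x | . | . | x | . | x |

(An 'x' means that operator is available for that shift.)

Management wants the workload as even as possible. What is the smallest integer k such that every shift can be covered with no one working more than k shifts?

3

With 4 operators and 12 worker-slots to fill, someone must work at least ⌈12/4⌉ = 3 shifts, so k ≥ 3.
k = 3 works: Tue-PM→Tran, Wed-AM→Costa, Wed-PM→Zhao, Thu-AM→Cruz, Thu-PM→Tran, Fri-AM→Zhao+Cruz, Fri-PM→Zhao, Sat-AM→Costa, Sat-PM→Costa, Sun-AM→Cruz+Tran.
Loads: Costa 3, Zhao 3, Cruz 3, Tran 3 — all ≤ 3.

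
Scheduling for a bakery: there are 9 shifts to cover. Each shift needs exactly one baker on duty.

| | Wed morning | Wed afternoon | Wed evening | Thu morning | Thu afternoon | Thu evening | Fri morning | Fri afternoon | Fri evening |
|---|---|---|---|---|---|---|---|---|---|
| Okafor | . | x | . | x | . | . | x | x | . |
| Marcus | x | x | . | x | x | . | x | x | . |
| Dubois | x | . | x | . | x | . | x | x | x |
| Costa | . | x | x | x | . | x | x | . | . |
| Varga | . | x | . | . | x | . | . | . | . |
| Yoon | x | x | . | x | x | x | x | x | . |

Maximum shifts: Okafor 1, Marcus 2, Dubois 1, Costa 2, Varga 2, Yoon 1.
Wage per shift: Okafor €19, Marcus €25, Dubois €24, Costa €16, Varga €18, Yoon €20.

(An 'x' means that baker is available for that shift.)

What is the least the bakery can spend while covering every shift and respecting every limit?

Fri evening can only be covered by Dubois, so that assignment is forced.
Picking the cheapest available baker for each shift independently would cost €161, but that ignores the shift limits.
An optimal schedule: Wed morning→Marcus, Wed afternoon→Varga, Wed evening→Costa, Thu morning→Okafor, Thu afternoon→Varga, Thu evening→Costa, Fri morning→Yoon, Fri afternoon→Marcus, Fri evening→Dubois.
Total: 25 + 18 + 16 + 19 + 18 + 16 + 20 + 25 + 24 = €181.

€181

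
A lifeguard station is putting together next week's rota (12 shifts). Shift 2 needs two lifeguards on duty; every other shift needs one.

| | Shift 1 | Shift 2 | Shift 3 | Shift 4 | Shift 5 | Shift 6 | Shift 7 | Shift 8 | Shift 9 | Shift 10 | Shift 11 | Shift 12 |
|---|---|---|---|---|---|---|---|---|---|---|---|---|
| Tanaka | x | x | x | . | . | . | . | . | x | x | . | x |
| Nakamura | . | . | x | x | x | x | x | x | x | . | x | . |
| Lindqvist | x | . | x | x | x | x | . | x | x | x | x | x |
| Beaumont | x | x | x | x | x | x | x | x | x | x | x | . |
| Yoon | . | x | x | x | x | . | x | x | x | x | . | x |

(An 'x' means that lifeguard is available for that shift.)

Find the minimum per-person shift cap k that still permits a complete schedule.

3

With 5 lifeguards and 13 worker-slots to fill, someone must work at least ⌈13/5⌉ = 3 shifts, so k ≥ 3.
k = 3 works: Shift 1→Tanaka, Shift 2→Tanaka+Beaumont, Shift 3→Beaumont, Shift 4→Lindqvist, Shift 5→Lindqvist, Shift 6→Nakamura, Shift 7→Nakamura, Shift 8→Lindqvist, Shift 9→Yoon, Shift 10→Beaumont, Shift 11→Nakamura, Shift 12→Tanaka.
Loads: Tanaka 3, Nakamura 3, Lindqvist 3, Beaumont 3, Yoon 1 — all ≤ 3.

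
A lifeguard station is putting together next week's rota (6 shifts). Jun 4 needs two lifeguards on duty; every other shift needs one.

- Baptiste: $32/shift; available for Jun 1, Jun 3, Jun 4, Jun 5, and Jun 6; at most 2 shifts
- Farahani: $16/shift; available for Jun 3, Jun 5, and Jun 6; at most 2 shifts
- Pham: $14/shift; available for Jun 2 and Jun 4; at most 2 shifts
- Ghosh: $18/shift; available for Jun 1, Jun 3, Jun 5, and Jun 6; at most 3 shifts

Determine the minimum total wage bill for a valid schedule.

Jun 2 can only be covered by Pham, so that assignment is forced.
Jun 4 can only be covered by Baptiste and Pham, so that assignment is forced.
Picking the cheapest available lifeguard for each shift independently would cost $126, but that ignores the shift limits.
An optimal schedule: Jun 1→Ghosh, Jun 2→Pham, Jun 3→Farahani, Jun 4→Pham+Baptiste, Jun 5→Farahani, Jun 6→Ghosh.
Total: 18 + 14 + 16 + 14 + 32 + 16 + 18 = $128.

$128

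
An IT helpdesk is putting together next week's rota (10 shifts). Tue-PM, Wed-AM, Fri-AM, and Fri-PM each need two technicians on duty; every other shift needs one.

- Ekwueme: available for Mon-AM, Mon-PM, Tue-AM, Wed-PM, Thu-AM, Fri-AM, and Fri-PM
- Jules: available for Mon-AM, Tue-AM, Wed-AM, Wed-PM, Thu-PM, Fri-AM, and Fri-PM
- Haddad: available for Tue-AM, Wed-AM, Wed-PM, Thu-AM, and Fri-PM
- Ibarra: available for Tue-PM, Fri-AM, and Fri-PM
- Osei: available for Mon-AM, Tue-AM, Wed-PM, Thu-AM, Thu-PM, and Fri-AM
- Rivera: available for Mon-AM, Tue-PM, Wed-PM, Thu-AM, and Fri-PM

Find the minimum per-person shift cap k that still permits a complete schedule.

With 6 technicians and 14 worker-slots to fill, someone must work at least ⌈14/6⌉ = 3 shifts, so k ≥ 3.
k = 3 works: Mon-AM→Ekwueme, Mon-PM→Ekwueme, Tue-AM→Ekwueme, Tue-PM→Ibarra+Rivera, Wed-AM→Jules+Haddad, Wed-PM→Jules, Thu-AM→Haddad, Thu-PM→Jules, Fri-AM→Ibarra+Osei, Fri-PM→Haddad+Ibarra.
Loads: Ekwueme 3, Jules 3, Haddad 3, Ibarra 3, Osei 1, Rivera 1 — all ≤ 3.

3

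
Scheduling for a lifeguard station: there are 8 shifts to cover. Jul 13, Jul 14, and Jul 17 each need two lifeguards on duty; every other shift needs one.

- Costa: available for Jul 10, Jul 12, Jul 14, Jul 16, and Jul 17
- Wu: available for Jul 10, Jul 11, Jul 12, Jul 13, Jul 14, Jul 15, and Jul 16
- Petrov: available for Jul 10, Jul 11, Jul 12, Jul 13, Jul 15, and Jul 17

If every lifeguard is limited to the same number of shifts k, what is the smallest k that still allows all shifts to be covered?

With 3 lifeguards and 11 worker-slots to fill, someone must work at least ⌈11/3⌉ = 4 shifts, so k ≥ 4.
k = 4 works: Jul 10→Costa, Jul 11→Wu, Jul 12→Petrov, Jul 13→Wu+Petrov, Jul 14→Costa+Wu, Jul 15→Wu, Jul 16→Costa, Jul 17→Costa+Petrov.
Loads: Costa 4, Wu 4, Petrov 3 — all ≤ 4.

4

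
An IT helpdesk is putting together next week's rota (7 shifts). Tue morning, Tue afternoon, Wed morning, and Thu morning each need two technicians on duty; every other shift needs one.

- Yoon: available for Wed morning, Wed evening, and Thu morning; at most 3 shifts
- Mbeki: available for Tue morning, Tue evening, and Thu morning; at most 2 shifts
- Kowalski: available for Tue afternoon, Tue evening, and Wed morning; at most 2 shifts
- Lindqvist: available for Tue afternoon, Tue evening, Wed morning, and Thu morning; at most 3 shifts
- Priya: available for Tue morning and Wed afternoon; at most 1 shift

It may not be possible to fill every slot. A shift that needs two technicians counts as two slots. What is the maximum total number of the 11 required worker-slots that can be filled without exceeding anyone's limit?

10

Total capacity across all technicians is 3+2+2+3+1 = 11, and 11 slots are needed, so at most 11 can be filled.
Shifts {Tue morning, Wed afternoon} need 3 slots but only Mbeki and Priya are available for them, supplying at most 2 — so at least 1 slot must go unfilled.
An assignment achieving 10: Tue morning→Mbeki, Tue afternoon→Kowalski+Lindqvist, Tue evening→Mbeki, Wed morning→Yoon+Kowalski, Wed afternoon→Priya, Wed evening→Yoon, Thu morning→Yoon+Lindqvist.
Loads: Yoon 3/3, Mbeki 2/2, Kowalski 2/2, Lindqvist 2/3, Priya 1/1.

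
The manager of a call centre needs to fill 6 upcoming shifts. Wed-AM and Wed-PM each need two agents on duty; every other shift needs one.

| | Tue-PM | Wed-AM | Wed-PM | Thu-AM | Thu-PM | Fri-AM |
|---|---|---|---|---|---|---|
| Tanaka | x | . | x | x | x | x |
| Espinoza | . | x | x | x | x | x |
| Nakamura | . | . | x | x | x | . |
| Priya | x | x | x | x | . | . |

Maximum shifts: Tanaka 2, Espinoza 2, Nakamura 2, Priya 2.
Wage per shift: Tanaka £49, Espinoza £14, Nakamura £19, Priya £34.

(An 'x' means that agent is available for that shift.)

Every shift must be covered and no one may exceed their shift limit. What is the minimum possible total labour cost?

Wed-AM can only be covered by Espinoza and Priya, so that assignment is forced.
Picking the cheapest available agent for each shift independently would cost £157, but that ignores the shift limits.
An optimal schedule: Tue-PM→Tanaka, Wed-AM→Espinoza+Priya, Wed-PM→Nakamura+Priya, Thu-AM→Nakamura, Thu-PM→Espinoza, Fri-AM→Tanaka.
Total: 49 + 14 + 34 + 19 + 34 + 19 + 14 + 49 = £232.

£232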